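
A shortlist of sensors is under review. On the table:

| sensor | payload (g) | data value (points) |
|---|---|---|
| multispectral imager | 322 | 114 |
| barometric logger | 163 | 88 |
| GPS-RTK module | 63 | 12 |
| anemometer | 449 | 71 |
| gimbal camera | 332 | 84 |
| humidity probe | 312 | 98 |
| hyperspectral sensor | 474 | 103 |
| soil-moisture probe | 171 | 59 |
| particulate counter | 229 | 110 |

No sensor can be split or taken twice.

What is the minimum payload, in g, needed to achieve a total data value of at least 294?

704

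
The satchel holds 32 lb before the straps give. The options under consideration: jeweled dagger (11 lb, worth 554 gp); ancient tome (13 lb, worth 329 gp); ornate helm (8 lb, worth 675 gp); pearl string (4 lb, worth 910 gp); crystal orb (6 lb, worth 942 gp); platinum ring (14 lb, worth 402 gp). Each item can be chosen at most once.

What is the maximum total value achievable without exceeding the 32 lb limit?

Best packing: jeweled dagger + ornate helm + pearl string + crystal orb — 29 lb, 3081 total.
No other feasible combination exceeds 3081.

3081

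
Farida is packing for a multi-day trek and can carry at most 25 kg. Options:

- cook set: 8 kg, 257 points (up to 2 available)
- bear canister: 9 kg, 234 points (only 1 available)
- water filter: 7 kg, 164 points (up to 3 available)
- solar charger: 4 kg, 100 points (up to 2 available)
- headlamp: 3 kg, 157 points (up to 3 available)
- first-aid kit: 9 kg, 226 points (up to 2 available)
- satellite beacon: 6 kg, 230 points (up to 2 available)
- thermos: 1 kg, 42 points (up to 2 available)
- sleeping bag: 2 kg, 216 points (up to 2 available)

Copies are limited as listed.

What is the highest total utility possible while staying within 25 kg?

Density check — sleeping bag 108.00, headlamp 52.33, thermos 42.00 are the best per kg.
Greedy by ratio would take solar charger + 3×headlamp + satellite beacon + 2×thermos + 2×sleeping bag: 25 kg used, total 1317.
Dropping solar charger and 2×thermos frees 6 kg; slotting in satellite beacon (6 kg) lifts the total to 1363 at 25 kg.
No other feasible combination exceeds 1363.

1363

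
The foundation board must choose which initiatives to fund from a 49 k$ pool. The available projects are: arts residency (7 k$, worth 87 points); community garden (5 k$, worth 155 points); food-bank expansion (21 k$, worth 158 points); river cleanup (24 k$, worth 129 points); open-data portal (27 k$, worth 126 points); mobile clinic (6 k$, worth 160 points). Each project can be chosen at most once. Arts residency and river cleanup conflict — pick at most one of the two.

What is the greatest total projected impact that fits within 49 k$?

560

By projected impact per k$: community garden 31.00, mobile clinic 26.67, arts residency 12.43, food-bank expansion 7.52 lead.
Taking arts residency + community garden + food-bank expansion + mobile clinic: 39 k$ used, 560 in projected impact.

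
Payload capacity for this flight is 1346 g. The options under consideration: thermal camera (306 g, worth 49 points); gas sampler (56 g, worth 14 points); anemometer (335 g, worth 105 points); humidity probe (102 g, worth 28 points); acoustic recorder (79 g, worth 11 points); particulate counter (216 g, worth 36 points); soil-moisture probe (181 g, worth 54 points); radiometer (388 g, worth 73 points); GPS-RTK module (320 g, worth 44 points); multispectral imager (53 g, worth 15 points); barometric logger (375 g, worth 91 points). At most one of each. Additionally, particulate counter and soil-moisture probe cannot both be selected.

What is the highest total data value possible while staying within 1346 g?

Best packing: anemometer + soil-moisture probe + radiometer + multispectral imager + barometric logger — 1332 g, 338 total.

338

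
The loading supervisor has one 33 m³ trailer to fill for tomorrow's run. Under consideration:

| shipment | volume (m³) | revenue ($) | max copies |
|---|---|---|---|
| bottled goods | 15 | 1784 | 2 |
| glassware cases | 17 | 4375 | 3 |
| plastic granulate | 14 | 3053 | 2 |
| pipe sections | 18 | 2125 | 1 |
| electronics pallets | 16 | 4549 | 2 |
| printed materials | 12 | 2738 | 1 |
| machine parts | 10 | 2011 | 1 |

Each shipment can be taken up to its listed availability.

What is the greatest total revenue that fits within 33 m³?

9098

2×electronics pallets uses 32 of the 33 m³ and totals 9098.
The spare 1 m³ is too small for any remaining shipment, and no exchange beats 9098.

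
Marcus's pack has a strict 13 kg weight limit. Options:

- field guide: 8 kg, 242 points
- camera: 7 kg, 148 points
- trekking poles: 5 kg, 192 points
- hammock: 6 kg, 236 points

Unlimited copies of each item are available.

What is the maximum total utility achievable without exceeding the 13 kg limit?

Ranking by ratio (utility/kg): hammock 39.33, trekking poles 38.40, field guide 30.25.
Best packing: 2×hammock — 12 kg, 472 total.
The spare 1 kg is too small for any remaining item, and no exchange beats 472.

472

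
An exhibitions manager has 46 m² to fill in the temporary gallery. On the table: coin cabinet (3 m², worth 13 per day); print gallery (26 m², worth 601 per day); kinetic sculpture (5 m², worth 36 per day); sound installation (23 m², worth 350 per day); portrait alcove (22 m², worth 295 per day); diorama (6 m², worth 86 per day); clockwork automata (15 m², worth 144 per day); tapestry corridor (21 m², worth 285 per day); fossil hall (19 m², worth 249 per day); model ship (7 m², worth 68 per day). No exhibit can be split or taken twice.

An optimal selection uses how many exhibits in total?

2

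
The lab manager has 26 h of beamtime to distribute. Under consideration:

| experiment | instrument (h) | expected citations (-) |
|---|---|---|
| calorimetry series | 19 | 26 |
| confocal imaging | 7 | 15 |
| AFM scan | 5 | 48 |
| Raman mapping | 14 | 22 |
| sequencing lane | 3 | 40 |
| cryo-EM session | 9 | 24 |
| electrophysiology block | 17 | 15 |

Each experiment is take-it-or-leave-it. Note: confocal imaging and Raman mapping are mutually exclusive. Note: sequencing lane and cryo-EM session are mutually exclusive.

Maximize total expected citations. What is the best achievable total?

Best packing: AFM scan + Raman mapping + sequencing lane — 22 h, 110 total.
The closest alternative, confocal imaging + AFM scan + sequencing lane, reaches only 103.

110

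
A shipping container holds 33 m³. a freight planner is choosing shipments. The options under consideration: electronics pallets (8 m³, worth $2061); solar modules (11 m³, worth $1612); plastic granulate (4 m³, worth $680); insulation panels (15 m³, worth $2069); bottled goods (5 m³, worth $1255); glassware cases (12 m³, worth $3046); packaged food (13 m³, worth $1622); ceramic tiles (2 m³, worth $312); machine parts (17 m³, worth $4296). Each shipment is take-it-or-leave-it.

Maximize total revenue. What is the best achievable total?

The ratio heuristic lands on electronics pallets + plastic granulate + bottled goods + glassware cases + ceramic tiles (7354) but leaves 2 m³ idle.
The 15 m³ tied up in electronics pallets and bottled goods and ceramic tiles is better spent on machine parts — total rises to 8022 (33 m³).
Every other selection either busts 33 m³ or fails to beat 8022.

8022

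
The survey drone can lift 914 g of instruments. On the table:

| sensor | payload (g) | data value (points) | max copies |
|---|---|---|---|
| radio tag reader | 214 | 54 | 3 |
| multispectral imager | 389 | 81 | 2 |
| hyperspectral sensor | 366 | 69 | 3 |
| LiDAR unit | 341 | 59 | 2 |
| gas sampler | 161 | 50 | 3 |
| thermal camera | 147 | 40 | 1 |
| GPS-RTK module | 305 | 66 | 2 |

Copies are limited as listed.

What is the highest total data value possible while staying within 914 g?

258

Density check — gas sampler 0.31, thermal camera 0.27, radio tag reader 0.25, GPS-RTK module 0.22 are the best per g.
A density-first pass picks radio tag reader + 3×gas sampler + thermal camera — 244 at 844 g.
Replace thermal camera with radio tag reader: the trade gains 14 net, giving 258 at 911 g.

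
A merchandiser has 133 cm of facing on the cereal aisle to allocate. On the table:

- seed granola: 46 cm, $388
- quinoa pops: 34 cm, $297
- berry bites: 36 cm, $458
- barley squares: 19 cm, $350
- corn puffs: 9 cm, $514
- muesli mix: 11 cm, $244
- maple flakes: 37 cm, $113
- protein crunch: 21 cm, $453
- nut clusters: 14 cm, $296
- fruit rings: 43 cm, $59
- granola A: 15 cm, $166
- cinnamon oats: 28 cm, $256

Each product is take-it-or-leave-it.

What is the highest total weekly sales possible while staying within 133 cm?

2481

Taking berry bites + barley squares + corn puffs + muesli mix + protein crunch + nut clusters + granola A: 125 cm used, 2481 in weekly sales.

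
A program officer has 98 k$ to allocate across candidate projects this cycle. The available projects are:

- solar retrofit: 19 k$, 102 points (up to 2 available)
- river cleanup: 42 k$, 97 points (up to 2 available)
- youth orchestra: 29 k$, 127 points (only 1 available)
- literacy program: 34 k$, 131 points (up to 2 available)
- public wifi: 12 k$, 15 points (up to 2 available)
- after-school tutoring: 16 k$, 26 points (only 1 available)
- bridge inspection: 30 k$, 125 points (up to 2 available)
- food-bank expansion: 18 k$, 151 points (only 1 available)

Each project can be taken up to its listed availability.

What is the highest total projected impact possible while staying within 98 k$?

Taking the top-ratio projects first gives 2×solar retrofit + youth orchestra + public wifi + food-bank expansion for 497 (97 k$).
Dropping solar retrofit and public wifi frees 31 k$; slotting in bridge inspection (30 k$) lifts the total to 505 at 96 k$.
Nothing else within 98 k$ beats 505.

505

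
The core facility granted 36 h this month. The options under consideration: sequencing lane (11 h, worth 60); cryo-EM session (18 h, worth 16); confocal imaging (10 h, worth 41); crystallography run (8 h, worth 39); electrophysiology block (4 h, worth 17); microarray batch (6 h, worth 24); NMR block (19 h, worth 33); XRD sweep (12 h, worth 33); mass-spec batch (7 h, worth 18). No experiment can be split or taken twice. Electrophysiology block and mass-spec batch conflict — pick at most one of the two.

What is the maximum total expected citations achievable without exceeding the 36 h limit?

164

Ranking by ratio (expected citations/h): sequencing lane 5.45, crystallography run 4.88, electrophysiology block 4.25.
Greedy by ratio would take sequencing lane + confocal imaging + crystallography run + electrophysiology block: 33 h used, total 157.
Replace electrophysiology block with microarray batch: the trade gains 7 net, giving 164 at 35 h.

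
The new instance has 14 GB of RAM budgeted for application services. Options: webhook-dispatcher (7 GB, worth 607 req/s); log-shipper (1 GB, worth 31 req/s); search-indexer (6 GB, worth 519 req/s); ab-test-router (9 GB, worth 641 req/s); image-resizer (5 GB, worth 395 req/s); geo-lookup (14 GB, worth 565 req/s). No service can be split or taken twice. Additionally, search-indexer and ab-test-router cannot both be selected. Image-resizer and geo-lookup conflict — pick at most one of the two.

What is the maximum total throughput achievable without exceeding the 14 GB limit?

1157

Best packing: webhook-dispatcher + log-shipper + search-indexer — 14 GB, 1157 total.
That's the maximum — no feasible swap from here does better than 1157.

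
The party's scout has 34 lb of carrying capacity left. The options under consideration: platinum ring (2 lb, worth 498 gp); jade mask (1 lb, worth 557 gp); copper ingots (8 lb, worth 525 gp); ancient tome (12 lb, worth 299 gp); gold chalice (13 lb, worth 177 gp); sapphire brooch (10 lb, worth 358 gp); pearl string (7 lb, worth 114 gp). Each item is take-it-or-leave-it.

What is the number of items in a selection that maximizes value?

5

Optimal total is 2237.
One optimal bundle: platinum ring + jade mask + copper ingots + ancient tome + sapphire brooch (33 lb).
All optima have 5 items.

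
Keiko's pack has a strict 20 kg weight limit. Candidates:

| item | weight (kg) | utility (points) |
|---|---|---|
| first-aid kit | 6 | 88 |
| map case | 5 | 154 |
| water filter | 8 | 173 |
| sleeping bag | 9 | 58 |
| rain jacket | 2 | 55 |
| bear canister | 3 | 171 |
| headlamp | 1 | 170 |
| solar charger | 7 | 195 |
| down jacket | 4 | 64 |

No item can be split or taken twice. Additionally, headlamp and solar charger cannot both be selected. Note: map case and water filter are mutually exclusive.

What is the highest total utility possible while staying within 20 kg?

657

Best packing: first-aid kit + water filter + rain jacket + bear canister + headlamp — 20 kg, 657 total.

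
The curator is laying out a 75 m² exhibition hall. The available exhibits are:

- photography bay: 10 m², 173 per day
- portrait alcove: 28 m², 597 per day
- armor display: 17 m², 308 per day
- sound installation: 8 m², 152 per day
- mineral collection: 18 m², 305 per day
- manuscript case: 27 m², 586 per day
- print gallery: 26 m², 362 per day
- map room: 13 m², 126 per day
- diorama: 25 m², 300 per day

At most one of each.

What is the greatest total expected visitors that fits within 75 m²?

Taking photography bay + portrait alcove + sound installation + manuscript case: 73 m² used, 1508 in expected visitors.

1508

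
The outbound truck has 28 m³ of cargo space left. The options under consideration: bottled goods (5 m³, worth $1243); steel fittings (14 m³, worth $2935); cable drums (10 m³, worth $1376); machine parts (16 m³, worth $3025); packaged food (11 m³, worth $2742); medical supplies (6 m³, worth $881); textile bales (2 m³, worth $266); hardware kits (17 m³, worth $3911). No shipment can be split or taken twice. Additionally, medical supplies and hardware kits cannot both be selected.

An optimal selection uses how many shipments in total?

The maximum revenue within 28 m³ is 6653.
For example packaged food + hardware kits achieves it, using 28 m³.
Any selection reaching 6653 contains exactly 2 shipments.

2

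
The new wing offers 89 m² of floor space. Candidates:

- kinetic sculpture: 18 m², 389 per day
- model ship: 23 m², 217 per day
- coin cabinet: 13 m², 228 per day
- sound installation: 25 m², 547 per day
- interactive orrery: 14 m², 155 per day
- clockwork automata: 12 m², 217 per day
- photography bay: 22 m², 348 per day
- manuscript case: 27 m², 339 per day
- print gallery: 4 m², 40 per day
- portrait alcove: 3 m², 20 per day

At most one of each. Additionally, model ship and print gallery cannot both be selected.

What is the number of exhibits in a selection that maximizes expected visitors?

7

The maximum expected visitors within 89 m² is 1596.
For example kinetic sculpture + coin cabinet + sound installation + interactive orrery + clockwork automata + print gallery + portrait alcove achieves it, using 89 m².
Every optimal selection uses 7 exhibits.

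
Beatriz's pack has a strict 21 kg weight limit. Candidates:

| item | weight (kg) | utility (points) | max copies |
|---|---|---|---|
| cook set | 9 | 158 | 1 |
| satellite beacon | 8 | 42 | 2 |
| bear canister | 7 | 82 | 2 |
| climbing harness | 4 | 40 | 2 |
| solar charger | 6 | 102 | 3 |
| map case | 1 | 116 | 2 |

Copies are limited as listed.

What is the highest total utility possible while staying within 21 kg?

Density check — map case 116.00, cook set 17.56, solar charger 17.00 are the best per kg.
A density-first pass picks cook set + climbing harness + solar charger + 2×map case — 532 at 21 kg.
Replace cook set and climbing harness with 2×solar charger: the trade gains 6 net, giving 538 at 20 kg.
Nothing else within 21 kg beats 538.

538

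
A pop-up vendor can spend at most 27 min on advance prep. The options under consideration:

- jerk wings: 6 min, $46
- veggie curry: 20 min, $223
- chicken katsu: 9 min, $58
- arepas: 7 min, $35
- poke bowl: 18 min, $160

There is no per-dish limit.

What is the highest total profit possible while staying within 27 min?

269

The ratio ordering already packs tightly: jerk wings + veggie curry, 26 min, 269.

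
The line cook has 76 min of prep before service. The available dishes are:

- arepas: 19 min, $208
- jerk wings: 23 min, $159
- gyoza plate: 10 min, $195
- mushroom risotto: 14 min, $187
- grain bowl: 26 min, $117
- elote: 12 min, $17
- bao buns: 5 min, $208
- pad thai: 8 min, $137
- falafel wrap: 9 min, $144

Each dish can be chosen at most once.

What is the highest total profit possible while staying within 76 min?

The ratio ordering already packs tightly: arepas + gyoza plate + mushroom risotto + bao buns + pad thai + falafel wrap, 65 min, 1079.
Nothing else within 76 min beats 1079.

1079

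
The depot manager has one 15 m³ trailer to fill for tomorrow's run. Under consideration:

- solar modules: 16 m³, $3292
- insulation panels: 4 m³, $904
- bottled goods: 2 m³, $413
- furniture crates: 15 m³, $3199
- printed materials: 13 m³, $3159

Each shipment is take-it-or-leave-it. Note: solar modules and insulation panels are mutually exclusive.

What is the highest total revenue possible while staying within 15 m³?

3572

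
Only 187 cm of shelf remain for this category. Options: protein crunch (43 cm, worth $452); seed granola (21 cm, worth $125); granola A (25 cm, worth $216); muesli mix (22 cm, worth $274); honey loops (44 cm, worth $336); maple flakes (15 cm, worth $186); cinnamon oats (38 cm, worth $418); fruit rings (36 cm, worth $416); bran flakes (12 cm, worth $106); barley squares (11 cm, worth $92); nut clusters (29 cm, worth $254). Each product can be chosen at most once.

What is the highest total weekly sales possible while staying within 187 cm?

Greedy by ratio would take protein crunch + muesli mix + maple flakes + cinnamon oats + fruit rings + bran flakes + barley squares: 177 cm used, total 1944.
Dropping bran flakes and barley squares frees 23 cm; slotting in nut clusters (29 cm) lifts the total to 2000 at 183 cm.
An exhaustive check of the 2048 subsets confirms 2000.

2000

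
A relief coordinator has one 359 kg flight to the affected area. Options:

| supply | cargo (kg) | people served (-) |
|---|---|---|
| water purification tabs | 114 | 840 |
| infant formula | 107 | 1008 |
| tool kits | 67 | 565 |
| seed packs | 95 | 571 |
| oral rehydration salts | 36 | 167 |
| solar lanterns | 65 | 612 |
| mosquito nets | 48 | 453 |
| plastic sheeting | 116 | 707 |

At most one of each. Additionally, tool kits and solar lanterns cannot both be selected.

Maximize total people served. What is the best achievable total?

Best packing: water purification tabs + infant formula + solar lanterns + mosquito nets — 334 kg, 2913 total.
Every other selection either busts 359 kg or breaks a pairing rule or fails to beat 2913.

2913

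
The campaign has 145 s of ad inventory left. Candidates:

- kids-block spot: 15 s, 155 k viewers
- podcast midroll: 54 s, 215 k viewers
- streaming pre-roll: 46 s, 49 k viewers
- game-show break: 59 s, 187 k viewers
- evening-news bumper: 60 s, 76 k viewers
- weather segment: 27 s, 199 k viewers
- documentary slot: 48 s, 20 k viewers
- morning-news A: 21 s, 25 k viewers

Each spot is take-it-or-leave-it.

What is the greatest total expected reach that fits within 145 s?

618

Taking the top-ratio spots first gives kids-block spot + podcast midroll + weather segment + morning-news A for 594 (117 s).
The 21 s tied up in morning-news A is better spent on streaming pre-roll — total rises to 618 (142 s).
That's the maximum — no swap from here does better than 618.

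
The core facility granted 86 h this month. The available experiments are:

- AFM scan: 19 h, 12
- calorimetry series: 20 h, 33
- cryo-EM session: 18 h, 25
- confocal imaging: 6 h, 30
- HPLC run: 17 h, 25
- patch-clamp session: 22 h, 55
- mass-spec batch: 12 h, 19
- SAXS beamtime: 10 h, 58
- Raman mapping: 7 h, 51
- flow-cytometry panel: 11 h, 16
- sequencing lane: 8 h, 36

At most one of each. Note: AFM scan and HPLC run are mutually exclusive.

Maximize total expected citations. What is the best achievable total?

282

The ratio ordering already packs tightly: calorimetry series + confocal imaging + patch-clamp session + mass-spec batch + SAXS beamtime + Raman mapping + sequencing lane, 85 h, 282.
Next best is calorimetry series + confocal imaging + patch-clamp session + SAXS beamtime + Raman mapping + flow-cytometry panel + sequencing lane at 279 (84 h) — short by 3.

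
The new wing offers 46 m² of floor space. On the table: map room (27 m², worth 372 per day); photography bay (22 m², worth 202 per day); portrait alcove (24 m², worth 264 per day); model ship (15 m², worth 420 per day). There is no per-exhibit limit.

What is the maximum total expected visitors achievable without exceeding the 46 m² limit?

Best packing: 3×model ship — 45 m², 1260 total.
No other feasible combination exceeds 1260.

1260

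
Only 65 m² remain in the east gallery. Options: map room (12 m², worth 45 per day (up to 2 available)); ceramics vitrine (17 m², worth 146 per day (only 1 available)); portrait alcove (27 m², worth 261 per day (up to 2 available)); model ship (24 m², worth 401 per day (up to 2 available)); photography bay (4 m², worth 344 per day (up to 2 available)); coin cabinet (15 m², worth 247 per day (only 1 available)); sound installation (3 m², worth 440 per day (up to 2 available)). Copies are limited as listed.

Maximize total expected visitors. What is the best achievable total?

2370

Taking 2×model ship + 2×photography bay + 2×sound installation: 62 m² used, 2370 in expected visitors.
Every other selection either busts 65 m² or exceeds an availability limit or fails to beat 2370.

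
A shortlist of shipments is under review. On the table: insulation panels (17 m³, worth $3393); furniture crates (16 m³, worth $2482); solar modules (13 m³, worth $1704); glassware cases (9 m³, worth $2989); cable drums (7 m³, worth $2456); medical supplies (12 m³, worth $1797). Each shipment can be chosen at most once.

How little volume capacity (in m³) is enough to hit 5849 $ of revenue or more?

24

Need the lightest bundle worth ≥ 5849.
Taking insulation panels + cable drums gives 5849 (≥ 5849) for 24 m³.
Below 24 m³ the best achievable stays under 5849.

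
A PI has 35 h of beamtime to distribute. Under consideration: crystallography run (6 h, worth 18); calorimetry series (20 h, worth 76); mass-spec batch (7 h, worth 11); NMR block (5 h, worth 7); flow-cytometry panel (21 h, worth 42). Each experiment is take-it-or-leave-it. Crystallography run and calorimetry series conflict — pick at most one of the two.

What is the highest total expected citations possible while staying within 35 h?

Calorimetry series + mass-spec batch + NMR block uses 32 of the 35 h and totals 94.

94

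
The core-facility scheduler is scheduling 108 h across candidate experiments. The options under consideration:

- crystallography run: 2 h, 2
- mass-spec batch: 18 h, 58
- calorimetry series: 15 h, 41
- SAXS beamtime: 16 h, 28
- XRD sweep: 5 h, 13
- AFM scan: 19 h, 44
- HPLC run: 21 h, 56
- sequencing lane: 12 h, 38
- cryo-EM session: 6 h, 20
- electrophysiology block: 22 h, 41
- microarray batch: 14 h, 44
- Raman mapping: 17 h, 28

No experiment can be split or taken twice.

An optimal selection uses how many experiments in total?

8

Best achievable expected citations is 303.
crystallography run + mass-spec batch + calorimetry series + AFM scan + HPLC run + sequencing lane + cryo-EM session + microarray batch hits 303 at 107 h.
Any selection reaching 303 contains exactly 8 experiments.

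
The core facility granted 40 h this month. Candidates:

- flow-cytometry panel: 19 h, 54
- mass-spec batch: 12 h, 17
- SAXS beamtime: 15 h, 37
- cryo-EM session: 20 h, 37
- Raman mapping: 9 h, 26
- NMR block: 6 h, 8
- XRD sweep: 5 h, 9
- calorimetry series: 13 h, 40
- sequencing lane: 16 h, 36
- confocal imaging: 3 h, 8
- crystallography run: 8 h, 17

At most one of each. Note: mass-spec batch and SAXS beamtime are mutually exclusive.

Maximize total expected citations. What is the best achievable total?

Ranking by ratio (expected citations/h): calorimetry series 3.08, Raman mapping 2.89, flow-cytometry panel 2.84, confocal imaging 2.67.
The ratio ordering already packs tightly: SAXS beamtime + Raman mapping + calorimetry series + confocal imaging, 40 h, 111.
Every other selection either busts 40 h or breaks a pairing rule or fails to beat 111.

111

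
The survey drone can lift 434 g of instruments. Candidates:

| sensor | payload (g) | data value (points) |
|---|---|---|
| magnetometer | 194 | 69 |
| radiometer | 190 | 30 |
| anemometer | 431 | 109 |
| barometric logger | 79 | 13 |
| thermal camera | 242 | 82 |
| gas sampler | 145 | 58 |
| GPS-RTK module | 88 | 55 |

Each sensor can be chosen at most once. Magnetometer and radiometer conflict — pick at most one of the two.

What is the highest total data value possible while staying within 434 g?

182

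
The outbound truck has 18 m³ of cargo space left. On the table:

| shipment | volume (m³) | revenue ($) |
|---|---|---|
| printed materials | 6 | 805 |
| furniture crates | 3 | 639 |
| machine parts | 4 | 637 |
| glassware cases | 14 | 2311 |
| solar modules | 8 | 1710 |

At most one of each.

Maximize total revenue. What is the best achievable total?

Greedy by ratio would take furniture crates + machine parts + solar modules: 15 m³ used, total 2986.
Replace machine parts with printed materials: the trade gains 168 net, giving 3154 at 17 m³.
Next best is printed materials + machine parts + solar modules at 3152 (18 m³) — short by 2.

3154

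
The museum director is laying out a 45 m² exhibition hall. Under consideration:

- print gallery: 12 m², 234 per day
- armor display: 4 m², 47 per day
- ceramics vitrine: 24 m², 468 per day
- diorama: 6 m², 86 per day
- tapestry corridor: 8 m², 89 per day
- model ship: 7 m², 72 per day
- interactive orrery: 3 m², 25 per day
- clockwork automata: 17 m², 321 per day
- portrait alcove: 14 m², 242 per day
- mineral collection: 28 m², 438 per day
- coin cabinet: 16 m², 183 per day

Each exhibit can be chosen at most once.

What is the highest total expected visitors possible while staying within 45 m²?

836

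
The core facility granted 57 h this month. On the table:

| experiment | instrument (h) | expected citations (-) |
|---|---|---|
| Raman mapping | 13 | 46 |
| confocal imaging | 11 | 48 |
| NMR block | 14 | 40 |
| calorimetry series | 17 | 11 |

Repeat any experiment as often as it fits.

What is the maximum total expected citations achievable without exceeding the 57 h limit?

240

Best packing: 5×confocal imaging — 55 h, 240 total.
That's the maximum — no swap from here does better than 240.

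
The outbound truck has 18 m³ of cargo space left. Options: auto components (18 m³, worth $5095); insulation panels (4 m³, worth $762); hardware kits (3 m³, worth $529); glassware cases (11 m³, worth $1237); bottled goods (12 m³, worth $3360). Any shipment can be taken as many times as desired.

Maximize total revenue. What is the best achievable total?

5095

By revenue per m³: auto components 283.06, bottled goods 280.00, insulation panels 190.50 lead.
The ratio ordering already packs tightly: auto components, 18 m³, 5095.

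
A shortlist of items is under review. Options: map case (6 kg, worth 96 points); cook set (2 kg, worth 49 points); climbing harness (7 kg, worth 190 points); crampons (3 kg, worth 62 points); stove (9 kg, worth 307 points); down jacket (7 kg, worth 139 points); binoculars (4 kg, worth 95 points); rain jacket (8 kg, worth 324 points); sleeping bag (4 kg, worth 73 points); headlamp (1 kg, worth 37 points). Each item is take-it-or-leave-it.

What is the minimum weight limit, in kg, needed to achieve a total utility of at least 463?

14

Need the lightest bundle worth ≥ 463.
cook set + binoculars + rain jacket: 468 utility at 14 kg.
Any bundle with less than 14 kg falls short of 463.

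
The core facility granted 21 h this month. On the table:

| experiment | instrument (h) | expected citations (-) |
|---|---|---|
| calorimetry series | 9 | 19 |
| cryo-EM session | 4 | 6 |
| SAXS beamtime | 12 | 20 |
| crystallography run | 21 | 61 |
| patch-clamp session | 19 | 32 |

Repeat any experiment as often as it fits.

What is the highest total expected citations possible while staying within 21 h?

61

Best packing: crystallography run — 21 h, 61 total.
That's the maximum — no swap from here does better than 61.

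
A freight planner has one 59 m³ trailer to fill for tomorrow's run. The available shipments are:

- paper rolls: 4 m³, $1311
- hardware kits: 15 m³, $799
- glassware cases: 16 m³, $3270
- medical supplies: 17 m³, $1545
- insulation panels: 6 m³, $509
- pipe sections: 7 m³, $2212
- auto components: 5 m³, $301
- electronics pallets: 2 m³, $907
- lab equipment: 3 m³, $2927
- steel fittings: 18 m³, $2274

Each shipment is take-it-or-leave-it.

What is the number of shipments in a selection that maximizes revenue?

The maximum revenue within 59 m³ is 13410.
paper rolls + glassware cases + insulation panels + pipe sections + electronics pallets + lab equipment + steel fittings hits 13410 at 56 m³.
Any selection reaching 13410 contains exactly 7 shipments.

7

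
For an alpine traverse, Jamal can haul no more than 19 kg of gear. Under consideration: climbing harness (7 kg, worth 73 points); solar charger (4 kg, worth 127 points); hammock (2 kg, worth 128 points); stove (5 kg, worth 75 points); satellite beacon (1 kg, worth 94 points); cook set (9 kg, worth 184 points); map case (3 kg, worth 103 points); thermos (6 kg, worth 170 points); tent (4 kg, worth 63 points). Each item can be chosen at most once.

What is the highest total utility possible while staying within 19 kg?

636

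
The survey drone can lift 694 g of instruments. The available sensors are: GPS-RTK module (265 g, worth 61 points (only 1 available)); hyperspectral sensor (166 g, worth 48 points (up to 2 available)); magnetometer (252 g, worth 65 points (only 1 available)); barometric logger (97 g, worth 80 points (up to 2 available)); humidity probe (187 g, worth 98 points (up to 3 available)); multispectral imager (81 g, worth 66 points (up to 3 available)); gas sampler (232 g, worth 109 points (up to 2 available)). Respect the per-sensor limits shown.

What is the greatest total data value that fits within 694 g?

Ranking by ratio (data value/g): barometric logger 0.82, multispectral imager 0.81, humidity probe 0.52, gas sampler 0.47.
Taking the top-ratio sensors first gives 2×barometric logger + humidity probe + 3×multispectral imager for 456 (624 g).
Replace humidity probe with gas sampler: the trade gains 11 net, giving 467 at 669 g.
That's the maximum — no swap from here does better than 467.

467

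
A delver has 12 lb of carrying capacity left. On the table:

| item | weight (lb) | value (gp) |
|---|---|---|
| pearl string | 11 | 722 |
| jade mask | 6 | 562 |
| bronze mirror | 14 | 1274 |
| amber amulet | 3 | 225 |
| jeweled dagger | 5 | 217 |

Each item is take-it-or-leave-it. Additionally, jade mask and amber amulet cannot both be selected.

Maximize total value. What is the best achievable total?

By value per lb: jade mask 93.67, bronze mirror 91.00, amber amulet 75.00 lead.
Taking jade mask + jeweled dagger: 11 lb used, 779 in value.
Runner-up pearl string tops out at 722.

779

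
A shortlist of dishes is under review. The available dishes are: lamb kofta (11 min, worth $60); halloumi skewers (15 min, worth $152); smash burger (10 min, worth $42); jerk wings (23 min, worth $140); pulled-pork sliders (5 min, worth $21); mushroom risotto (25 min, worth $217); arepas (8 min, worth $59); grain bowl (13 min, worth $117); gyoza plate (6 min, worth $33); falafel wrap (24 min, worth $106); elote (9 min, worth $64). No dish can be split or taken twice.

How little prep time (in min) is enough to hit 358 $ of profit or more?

40

Need the lightest bundle worth ≥ 358.
halloumi skewers + mushroom risotto reaches 369 using 40 min.
Any bundle with less than 40 min falls short of 358.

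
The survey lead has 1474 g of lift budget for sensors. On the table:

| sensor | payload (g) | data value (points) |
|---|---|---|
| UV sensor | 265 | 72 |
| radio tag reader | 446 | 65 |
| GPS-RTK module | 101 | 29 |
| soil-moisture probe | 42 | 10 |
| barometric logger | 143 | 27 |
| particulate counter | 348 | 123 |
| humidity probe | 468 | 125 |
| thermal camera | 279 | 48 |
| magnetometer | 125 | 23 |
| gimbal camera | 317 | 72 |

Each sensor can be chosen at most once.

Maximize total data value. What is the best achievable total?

Ranking by ratio (data value/g): particulate counter 0.35, GPS-RTK module 0.29, UV sensor 0.27.
Taking the top-ratio sensors first gives UV sensor + GPS-RTK module + soil-moisture probe + barometric logger + particulate counter + humidity probe for 386 (1367 g).
Replace GPS-RTK module and barometric logger with gimbal camera: the trade gains 16 net, giving 402 at 1440 g.

402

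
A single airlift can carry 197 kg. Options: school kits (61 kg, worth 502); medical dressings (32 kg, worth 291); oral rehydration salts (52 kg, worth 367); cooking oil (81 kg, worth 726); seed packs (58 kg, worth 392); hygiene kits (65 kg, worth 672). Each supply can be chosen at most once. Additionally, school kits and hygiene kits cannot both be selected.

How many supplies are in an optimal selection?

3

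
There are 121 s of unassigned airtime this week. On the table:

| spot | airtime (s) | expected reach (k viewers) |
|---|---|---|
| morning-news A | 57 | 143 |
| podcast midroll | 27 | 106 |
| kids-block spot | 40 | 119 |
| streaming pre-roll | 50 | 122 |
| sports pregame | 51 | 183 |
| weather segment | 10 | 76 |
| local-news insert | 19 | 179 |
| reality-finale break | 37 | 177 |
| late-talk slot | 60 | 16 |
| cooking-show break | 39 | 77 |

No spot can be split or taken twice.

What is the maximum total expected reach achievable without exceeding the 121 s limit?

615

Greedy by ratio would take podcast midroll + weather segment + local-news insert + reality-finale break: 93 s used, total 538.
Dropping podcast midroll frees 27 s; slotting in sports pregame (51 s) lifts the total to 615 at 117 s.
Runner-up kids-block spot + sports pregame + weather segment + local-news insert tops out at 557.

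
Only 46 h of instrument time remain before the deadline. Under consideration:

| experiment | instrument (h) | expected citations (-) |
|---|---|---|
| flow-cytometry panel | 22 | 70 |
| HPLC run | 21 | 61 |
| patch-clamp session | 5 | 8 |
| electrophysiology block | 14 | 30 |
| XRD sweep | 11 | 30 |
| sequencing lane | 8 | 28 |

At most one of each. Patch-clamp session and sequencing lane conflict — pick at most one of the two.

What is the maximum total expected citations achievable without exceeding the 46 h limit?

Flow-cytometry panel + HPLC run uses 43 of the 46 h and totals 131.

131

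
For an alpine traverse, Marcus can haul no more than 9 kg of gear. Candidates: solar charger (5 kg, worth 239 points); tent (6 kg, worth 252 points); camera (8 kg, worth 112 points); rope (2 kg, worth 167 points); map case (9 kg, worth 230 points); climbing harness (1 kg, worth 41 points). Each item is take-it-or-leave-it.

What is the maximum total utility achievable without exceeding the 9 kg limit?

460

Filling by ratio: solar charger + rope + climbing harness for 447, with 1 kg left unused.
The 5 kg tied up in solar charger is better spent on tent — total rises to 460 (9 kg).
No other feasible combination exceeds 460.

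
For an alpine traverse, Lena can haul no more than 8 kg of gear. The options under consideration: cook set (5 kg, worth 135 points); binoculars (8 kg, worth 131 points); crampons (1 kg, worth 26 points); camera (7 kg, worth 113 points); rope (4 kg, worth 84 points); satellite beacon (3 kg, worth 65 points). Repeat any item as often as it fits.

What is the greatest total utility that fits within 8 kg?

213

Cook set + 3×crampons uses 8 of the 8 kg and totals 213.
Every other selection either busts 8 kg or fails to beat 213.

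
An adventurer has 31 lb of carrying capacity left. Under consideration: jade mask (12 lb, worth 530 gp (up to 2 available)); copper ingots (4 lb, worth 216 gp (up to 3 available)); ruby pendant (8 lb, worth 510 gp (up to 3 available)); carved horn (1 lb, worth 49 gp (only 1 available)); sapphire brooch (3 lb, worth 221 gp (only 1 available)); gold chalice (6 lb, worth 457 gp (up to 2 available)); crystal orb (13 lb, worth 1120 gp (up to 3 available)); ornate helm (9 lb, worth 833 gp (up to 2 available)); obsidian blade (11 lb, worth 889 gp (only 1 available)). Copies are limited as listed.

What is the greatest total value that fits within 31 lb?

Density check — ornate helm 92.56, crystal orb 86.15, obsidian blade 80.82, gold chalice 76.17 are the best per lb.
The ratio ordering already packs tightly: crystal orb + 2×ornate helm, 31 lb, 2786.
No other feasible combination exceeds 2786.

2786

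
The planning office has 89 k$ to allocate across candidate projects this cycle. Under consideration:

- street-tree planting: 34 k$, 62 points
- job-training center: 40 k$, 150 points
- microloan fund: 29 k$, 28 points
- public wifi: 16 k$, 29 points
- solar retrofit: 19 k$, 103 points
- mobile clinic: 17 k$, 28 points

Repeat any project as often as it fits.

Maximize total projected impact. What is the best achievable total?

The ratio ordering already packs tightly: 4×solar retrofit, 76 k$, 412.
Every other selection either busts 89 k$ or fails to beat 412.

412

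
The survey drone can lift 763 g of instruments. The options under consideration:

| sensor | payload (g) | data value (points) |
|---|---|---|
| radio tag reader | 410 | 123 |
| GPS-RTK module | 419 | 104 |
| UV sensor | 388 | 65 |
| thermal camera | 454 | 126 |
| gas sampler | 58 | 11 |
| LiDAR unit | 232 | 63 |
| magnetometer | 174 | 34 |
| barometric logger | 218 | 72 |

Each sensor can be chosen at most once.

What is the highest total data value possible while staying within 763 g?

209

By data value per g: barometric logger 0.33, radio tag reader 0.30, thermal camera 0.28, LiDAR unit 0.27 lead.
The ratio heuristic lands on radio tag reader + gas sampler + barometric logger (206) but leaves 77 g idle.
Replace radio tag reader with thermal camera: the trade gains 3 net, giving 209 at 730 g.
Runner-up radio tag reader + gas sampler + barometric logger tops out at 206.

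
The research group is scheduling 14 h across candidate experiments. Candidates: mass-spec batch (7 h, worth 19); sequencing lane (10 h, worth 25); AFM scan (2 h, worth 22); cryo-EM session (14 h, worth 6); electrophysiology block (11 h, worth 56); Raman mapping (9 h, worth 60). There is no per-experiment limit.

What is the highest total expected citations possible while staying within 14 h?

Taking 7×AFM scan: 14 h used, 154 in expected citations.

154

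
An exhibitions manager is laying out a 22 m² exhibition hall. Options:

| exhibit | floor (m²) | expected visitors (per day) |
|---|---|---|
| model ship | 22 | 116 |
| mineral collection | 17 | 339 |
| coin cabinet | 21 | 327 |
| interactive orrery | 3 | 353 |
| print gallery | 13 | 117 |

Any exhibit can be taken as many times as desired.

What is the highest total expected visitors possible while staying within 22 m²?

2471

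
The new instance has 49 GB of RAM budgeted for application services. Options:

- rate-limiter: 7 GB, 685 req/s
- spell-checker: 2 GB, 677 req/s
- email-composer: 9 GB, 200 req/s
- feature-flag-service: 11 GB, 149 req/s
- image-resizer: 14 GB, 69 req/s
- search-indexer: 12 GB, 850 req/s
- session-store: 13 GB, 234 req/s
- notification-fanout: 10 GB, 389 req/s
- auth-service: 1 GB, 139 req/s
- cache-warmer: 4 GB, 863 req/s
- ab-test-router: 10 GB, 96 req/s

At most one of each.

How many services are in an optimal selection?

7

The maximum throughput within 49 GB is 3837.
One optimal bundle: rate-limiter + spell-checker + search-indexer + session-store + notification-fanout + auth-service + cache-warmer (49 GB).
Any selection reaching 3837 contains exactly 7 services.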